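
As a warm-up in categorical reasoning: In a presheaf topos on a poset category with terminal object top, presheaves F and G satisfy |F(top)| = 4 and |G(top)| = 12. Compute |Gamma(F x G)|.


Global sections of a presheaf on a poset with terminal top satisfy
Gamma(H) ~ H(top). Presheaves admit pointwise products, so
(F x G)(top) = F(top) x G(top) (Cartesian product).
|Gamma(F x G)| = |F(top)| * |G(top)| = 4 * 12 = 48.

48


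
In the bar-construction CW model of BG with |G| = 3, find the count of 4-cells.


In the bar-construction CW model of BG, the n-cells are indexed by
n-tuples [g_1|...|g_n] of non-identity elements of G (degenerate
simplices with some g_i = e do not contribute cells), so there are
(|G| - 1)^n n-cells.
For dim = 4 with |G| = 3:
cells = (3 - 1)^4 = 2^4 = 16

16


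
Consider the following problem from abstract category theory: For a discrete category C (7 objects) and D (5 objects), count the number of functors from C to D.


A functor from a discrete category C to D is determined by
where each object maps. Each of the 7 objects of C can map
to any of the 5 objects of D independently.
Number of functors = 5^7 = 78125

78125


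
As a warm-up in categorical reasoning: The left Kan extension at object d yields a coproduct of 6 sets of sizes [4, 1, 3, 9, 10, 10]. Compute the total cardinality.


Pointwise, the left Kan extension (Lan_F H)(d) is the colimit, indexed
by the comma category (F downarrow d), of H composed with the
projection (F downarrow d) -> C. Here that colimit is given
as a coproduct (disjoint union) of sets, so its cardinality is the
sum of the sizes of the summands.
Coproduct of sets with sizes: 4 + 1 + 3 + 9 + 10 + 10
= 37

37


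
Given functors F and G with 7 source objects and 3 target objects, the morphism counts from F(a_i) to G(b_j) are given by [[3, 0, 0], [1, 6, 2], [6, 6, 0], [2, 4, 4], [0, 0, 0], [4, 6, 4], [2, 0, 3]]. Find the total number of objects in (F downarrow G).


Objects of (F downarrow G) are triples (a, b, h: F(a)->G(b)).
The count equals the sum of all entries in the hom-matrix.
sum(row 0) = 3
sum(row 1) = 9
sum(row 2) = 12
sum(row 3) = 10
sum(row 4) = 0
sum(row 5) = 14
sum(row 6) = 5
Grand total = 53

53


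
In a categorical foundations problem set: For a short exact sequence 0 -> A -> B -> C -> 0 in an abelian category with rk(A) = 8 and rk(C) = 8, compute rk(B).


For a short exact sequence 0 -> A -> B -> C -> 0,
rank is additive: rank(B) = rank(A) + rank(C).
rank(B) = 8 + 8 = 16

16


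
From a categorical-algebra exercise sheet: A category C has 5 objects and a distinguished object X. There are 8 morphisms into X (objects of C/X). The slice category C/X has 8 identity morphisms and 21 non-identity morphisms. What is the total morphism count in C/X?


In the slice category C/X, objects are morphisms to X.
Identity morphisms: 8 (one per object of C/X).
Non-identity morphisms: 21.
Total = 8 + 21 = 29

29


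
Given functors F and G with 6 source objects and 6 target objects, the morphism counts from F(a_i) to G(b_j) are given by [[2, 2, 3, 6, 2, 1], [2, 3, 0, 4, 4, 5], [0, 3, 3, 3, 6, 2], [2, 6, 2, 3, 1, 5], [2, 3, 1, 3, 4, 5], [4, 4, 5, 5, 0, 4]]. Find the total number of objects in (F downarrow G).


Objects of (F downarrow G) are triples (a, b, h: F(a)->G(b)).
The count equals the sum of all entries in the hom-matrix.
sum(row 0) = 16
sum(row 1) = 18
sum(row 2) = 17
sum(row 3) = 19
sum(row 4) = 18
sum(row 5) = 22
Grand total = 110

110


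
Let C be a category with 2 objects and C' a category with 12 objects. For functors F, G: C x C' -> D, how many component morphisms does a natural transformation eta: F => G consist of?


A natural transformation eta: F => G assigns one component morphism per
object of the domain category.
The domain is the product category C x C', so
|Ob(C x C')| = |Ob(C)| * |Ob(C')| = 2 * 12 = 24.
Therefore eta has 24 component morphisms.

24


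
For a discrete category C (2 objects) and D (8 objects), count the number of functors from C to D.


A functor from a discrete category C to D is determined by
where each object maps. Each of the 2 objects of C can map
to any of the 8 objects of D independently.
Number of functors = 8^2 = 64

64


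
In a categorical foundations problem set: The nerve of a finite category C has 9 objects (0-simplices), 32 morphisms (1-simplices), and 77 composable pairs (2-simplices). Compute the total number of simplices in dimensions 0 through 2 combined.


The 2-skeleton of the nerve N(C) consists of simplices in dimensions 0, 1, 2:
  |N(C)_0| = 9 (objects)
  |N(C)_1| = 32 (morphisms)
  |N(C)_2| = 77 (composable pairs)
Total = 9 + 32 + 77 = 118

118


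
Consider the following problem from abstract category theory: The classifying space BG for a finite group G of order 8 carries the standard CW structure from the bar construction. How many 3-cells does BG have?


In the bar-construction CW model of BG, the n-cells are indexed by
n-tuples [g_1|...|g_n] of non-identity elements of G (degenerate
simplices with some g_i = e do not contribute cells), so there are
(|G| - 1)^n n-cells.
For dim = 3 with |G| = 8:
cells = (8 - 1)^3 = 7^3 = 343

343


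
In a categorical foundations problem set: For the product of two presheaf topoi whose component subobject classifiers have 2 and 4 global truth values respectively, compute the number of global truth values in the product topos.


In a product of presheaf topoi E_1 x E_2, the subobject classifier
is Omega = Omega_1 x Omega_2 (componentwise), so
|Omega(top)| = |Omega_1(top_1)| * |Omega_2(top_2)|.
= 2 * 4 = 8.

8


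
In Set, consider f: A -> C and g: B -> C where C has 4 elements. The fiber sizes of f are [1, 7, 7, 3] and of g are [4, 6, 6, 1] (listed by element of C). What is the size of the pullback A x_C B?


The pullback A x_C B consists of pairs (a, b) with f(a) = g(b).
For each element c in C, the fiber product has |f^-1(c)| * |g^-1(c)| elements.
Summing over C: 1 * 4 + 7 * 6 + 7 * 6 + 3 * 1
= 4 + 42 + 42 + 3 = 91

91


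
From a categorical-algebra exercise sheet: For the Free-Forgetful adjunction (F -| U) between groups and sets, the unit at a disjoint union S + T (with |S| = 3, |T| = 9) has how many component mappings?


The unit eta_X: X -> U(F(X)) of the Free-Forgetful adjunction
maps each element of X to a generator of F(X). For X = S + T (disjoint
union in Set), |S + T| = |S| + |T|.
Total mappings = 3 + 9 = 12.

12


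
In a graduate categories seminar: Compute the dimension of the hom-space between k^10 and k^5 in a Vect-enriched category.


In Vect-enriched categories, Hom(k^n, k^m) is the space of m x n matrices.
dim(Hom(k^10, k^5)) = 5 * 10 = 50

50


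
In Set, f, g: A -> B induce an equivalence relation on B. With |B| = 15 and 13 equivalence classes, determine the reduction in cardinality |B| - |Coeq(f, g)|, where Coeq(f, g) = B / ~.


The coequalizer Coeq(f, g) = B / ~ has one element per equivalence class.
|B| = 15, |Coeq(f, g)| = 13.
|B| - |Coeq(f, g)| = 15 - 13 = 2.

2


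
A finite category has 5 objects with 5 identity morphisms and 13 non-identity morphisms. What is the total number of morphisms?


Each object has an identity morphism, giving 5 identities.
Adding the 13 non-identity morphisms:
Total = 5 + 13 = 18

18


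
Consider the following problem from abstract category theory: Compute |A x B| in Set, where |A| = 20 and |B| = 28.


In Set, the product A x B is the Cartesian product.
By the universal property, |A x B| = |A| * |B|.
|A x B| = 20 * 28 = 560

560


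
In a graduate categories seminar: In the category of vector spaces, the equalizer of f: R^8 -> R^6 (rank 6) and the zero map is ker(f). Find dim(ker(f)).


The equalizer of f and the zero map is ker(f).
By the rank-nullity theorem: dim(ker(f)) = dim(domain) - rank(f).
dim(ker(f)) = 8 - 6 = 2

2


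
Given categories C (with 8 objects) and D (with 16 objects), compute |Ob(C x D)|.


The product category C x D has objects that are pairs (c, d).
Number of pairs = |Ob(C)| * |Ob(D)| = 8 * 16 = 128

128


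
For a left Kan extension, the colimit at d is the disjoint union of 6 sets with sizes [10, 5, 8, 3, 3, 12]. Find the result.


Pointwise, the left Kan extension (Lan_F H)(d) is the colimit, indexed
by the comma category (F downarrow d), of H composed with the
projection (F downarrow d) -> C. Here that colimit is given
as a coproduct (disjoint union) of sets, so its cardinality is the
sum of the sizes of the summands.
Coproduct of sets with sizes: 10 + 5 + 8 + 3 + 3 + 12
= 41

41


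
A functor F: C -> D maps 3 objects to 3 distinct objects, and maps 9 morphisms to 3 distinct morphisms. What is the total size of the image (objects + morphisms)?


The image of F consists of distinct objects and distinct morphisms.
|Im(F)| on objects = 3
|Im(F)| on morphisms = 3
Total image cardinality = 3 + 3 = 6

6


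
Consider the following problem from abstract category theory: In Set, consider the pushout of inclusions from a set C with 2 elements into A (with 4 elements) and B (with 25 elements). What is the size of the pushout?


The pushout A +_C B identifies the images of C in A and B.
|A +_C B| = |A| + |B| - |C| (for injections).
= 4 + 25 - 2 = 27

27


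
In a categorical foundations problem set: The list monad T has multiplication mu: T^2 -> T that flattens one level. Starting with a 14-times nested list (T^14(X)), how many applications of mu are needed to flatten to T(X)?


Each application of mu: T^2 -> T removes one layer of nesting.
Starting at depth 14 (i.e., T^14(X)), we need to reach T(X).
Number of mu applications = 14 - 1 = 13

13


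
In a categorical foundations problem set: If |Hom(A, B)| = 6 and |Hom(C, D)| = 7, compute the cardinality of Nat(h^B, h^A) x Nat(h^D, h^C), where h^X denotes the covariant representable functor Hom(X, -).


By the Yoneda lemma, Nat(h^B, h^A) is isomorphic to Hom(A, B),
so |Nat(h^B, h^A)| = |Hom(A, B)| and |Nat(h^D, h^C)| = |Hom(C, D)|.
|Hom(A, B)| = 6, |Hom(C, D)| = 7.
|Nat(h^B, h^A) x Nat(h^D, h^C)| = 6 * 7 = 42

42


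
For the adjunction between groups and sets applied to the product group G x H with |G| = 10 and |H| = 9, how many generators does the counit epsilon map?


The counit epsilon_K: F(U(K)) -> K of the Free-Forgetful adjunction
maps |K| generators of F(U(K)) into K. For K = G x H (the product group),
|G x H| = |G| * |H|.
Total generators mapped = 10 * 9 = 90.

90


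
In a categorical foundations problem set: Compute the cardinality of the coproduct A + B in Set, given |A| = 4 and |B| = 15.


In Set, the coproduct A + B is the disjoint union.
|A + B| = |A| + |B| = 4 + 15 = 19

19


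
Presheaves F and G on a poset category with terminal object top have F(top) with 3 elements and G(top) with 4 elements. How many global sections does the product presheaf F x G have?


Global sections of a presheaf on a poset with terminal top satisfy
Gamma(H) ~ H(top). Presheaves admit pointwise products, so
(F x G)(top) = F(top) x G(top) (Cartesian product).
|Gamma(F x G)| = |F(top)| * |G(top)| = 3 * 4 = 12.

12


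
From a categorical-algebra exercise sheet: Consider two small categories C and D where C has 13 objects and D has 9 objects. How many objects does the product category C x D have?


The product category C x D has objects that are pairs (c, d).
Number of pairs = |Ob(C)| * |Ob(D)| = 13 * 9 = 117

117


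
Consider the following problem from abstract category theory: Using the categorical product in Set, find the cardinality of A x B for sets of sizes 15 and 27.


In Set, the product A x B is the Cartesian product.
By the universal property, |A x B| = |A| * |B|.
|A x B| = 15 * 27 = 405

405


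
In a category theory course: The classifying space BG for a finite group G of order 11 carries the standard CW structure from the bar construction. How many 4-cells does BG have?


In the bar-construction CW model of BG, the n-cells are indexed by
n-tuples [g_1|...|g_n] of non-identity elements of G (degenerate
simplices with some g_i = e do not contribute cells), so there are
(|G| - 1)^n n-cells.
For dim = 4 with |G| = 11:
cells = (11 - 1)^4 = 10^4 = 10000

10000


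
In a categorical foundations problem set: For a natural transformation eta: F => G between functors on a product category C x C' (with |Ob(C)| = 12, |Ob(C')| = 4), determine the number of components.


A natural transformation eta: F => G assigns one component morphism per
object of the domain category.
The domain is the product category C x C', so
|Ob(C x C')| = |Ob(C)| * |Ob(C')| = 12 * 4 = 48.
Therefore eta has 48 component morphisms.

48


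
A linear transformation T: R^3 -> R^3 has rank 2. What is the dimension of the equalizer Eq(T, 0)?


The equalizer of f and the zero map is ker(f).
By the rank-nullity theorem: dim(ker(f)) = dim(domain) - rank(f).
dim(ker(f)) = 3 - 2 = 1

1


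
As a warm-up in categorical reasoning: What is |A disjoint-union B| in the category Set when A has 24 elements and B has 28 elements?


In Set, the coproduct A + B is the disjoint union.
|A + B| = |A| + |B| = 24 + 28 = 52

52


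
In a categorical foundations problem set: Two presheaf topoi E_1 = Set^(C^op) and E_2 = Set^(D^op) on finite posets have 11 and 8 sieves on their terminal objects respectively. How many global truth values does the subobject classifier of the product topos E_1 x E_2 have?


In a product of presheaf topoi E_1 x E_2, the subobject classifier
is Omega = Omega_1 x Omega_2 (componentwise), so
|Omega(top)| = |Omega_1(top_1)| * |Omega_2(top_2)|.
= 11 * 8 = 88.

88


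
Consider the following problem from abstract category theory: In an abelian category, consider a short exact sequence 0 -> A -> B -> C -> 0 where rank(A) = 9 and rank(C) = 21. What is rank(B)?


For a short exact sequence 0 -> A -> B -> C -> 0,
rank is additive: rank(B) = rank(A) + rank(C).
rank(B) = 9 + 21 = 30

30


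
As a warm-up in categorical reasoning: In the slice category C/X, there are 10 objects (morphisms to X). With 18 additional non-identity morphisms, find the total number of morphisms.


In the slice category C/X, objects are morphisms to X.
Identity morphisms: 10 (one per object of C/X).
Non-identity morphisms: 18.
Total = 10 + 18 = 28

28


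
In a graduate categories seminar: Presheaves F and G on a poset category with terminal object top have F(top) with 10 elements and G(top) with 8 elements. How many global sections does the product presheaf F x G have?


Global sections of a presheaf on a poset with terminal top satisfy
Gamma(H) ~ H(top). Presheaves admit pointwise products, so
(F x G)(top) = F(top) x G(top) (Cartesian product).
|Gamma(F x G)| = |F(top)| * |G(top)| = 10 * 8 = 80.

80


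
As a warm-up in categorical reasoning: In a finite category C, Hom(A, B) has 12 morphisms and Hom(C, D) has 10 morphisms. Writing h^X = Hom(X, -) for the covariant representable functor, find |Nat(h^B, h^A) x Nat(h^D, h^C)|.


By the Yoneda lemma, Nat(h^B, h^A) is isomorphic to Hom(A, B),
so |Nat(h^B, h^A)| = |Hom(A, B)| and |Nat(h^D, h^C)| = |Hom(C, D)|.
|Hom(A, B)| = 12, |Hom(C, D)| = 10.
|Nat(h^B, h^A) x Nat(h^D, h^C)| = 12 * 10 = 120

120


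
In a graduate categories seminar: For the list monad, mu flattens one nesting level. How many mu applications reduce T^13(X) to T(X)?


Each application of mu: T^2 -> T removes one layer of nesting.
Starting at depth 13 (i.e., T^13(X)), we need to reach T(X).
Number of mu applications = 13 - 1 = 12

12


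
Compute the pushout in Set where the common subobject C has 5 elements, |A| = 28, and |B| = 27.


The pushout A +_C B identifies the images of C in A and B.
|A +_C B| = |A| + |B| - |C| (for injections).
= 28 + 27 - 5 = 50

50


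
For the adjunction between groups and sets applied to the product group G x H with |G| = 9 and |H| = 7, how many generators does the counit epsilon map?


The counit epsilon_K: F(U(K)) -> K of the Free-Forgetful adjunction
maps |K| generators of F(U(K)) into K. For K = G x H (the product group),
|G x H| = |G| * |H|.
Total generators mapped = 9 * 7 = 63.

63


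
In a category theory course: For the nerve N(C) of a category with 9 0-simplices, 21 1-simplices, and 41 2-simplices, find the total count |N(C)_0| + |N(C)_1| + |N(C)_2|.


The 2-skeleton of the nerve N(C) consists of simplices in dimensions 0, 1, 2:
  |N(C)_0| = 9 (objects)
  |N(C)_1| = 21 (morphisms)
  |N(C)_2| = 41 (composable pairs)
Total = 9 + 21 + 41 = 71

71


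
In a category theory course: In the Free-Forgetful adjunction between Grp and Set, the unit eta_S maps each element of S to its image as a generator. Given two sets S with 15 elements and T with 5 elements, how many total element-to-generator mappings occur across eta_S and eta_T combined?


The unit eta_X: X -> U(F(X)) of the Free-Forgetful adjunction
maps each element of X to a generator of F(X). For X = S + T (disjoint
union in Set), |S + T| = |S| + |T|.
Total mappings = 15 + 5 = 20.

20


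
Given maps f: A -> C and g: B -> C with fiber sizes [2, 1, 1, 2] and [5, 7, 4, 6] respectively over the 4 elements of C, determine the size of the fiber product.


The pullback A x_C B consists of pairs (a, b) with f(a) = g(b).
For each element c in C, the fiber product has |f^-1(c)| * |g^-1(c)| elements.
Summing over C: 2 * 5 + 1 * 7 + 1 * 4 + 2 * 6
= 10 + 7 + 4 + 12 = 33

33


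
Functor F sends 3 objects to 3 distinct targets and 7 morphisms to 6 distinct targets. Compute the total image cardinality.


The image of F consists of distinct objects and distinct morphisms.
|Im(F)| on objects = 3
|Im(F)| on morphisms = 6
Total image cardinality = 3 + 6 = 9

9


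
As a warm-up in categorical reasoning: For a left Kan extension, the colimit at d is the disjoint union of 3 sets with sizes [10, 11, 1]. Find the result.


Pointwise, the left Kan extension (Lan_F H)(d) is the colimit, indexed
by the comma category (F downarrow d), of H composed with the
projection (F downarrow d) -> C. Here that colimit is given
as a coproduct (disjoint union) of sets, so its cardinality is the
sum of the sizes of the summands.
Coproduct of sets with sizes: 10 + 11 + 1
= 22

22


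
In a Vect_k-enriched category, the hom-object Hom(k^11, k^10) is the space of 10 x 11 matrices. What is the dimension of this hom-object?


In Vect-enriched categories, Hom(k^n, k^m) is the space of m x n matrices.
dim(Hom(k^11, k^10)) = 10 * 11 = 110

110


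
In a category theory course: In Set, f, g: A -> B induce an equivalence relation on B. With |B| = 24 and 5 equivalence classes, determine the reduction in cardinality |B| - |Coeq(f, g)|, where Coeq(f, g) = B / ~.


The coequalizer Coeq(f, g) = B / ~ has one element per equivalence class.
|B| = 24, |Coeq(f, g)| = 5.
|B| - |Coeq(f, g)| = 24 - 5 = 19.

19


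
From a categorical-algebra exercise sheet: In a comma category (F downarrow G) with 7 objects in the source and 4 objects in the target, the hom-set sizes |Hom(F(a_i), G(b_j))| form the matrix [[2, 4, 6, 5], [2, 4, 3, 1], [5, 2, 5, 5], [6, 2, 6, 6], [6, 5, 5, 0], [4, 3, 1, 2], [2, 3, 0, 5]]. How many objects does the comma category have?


Objects of (F downarrow G) are triples (a, b, h: F(a)->G(b)).
The count equals the sum of all entries in the hom-matrix.
sum(row 0) = 17
sum(row 1) = 10
sum(row 2) = 17
sum(row 3) = 20
sum(row 4) = 16
sum(row 5) = 10
sum(row 6) = 10
Grand total = 100

100


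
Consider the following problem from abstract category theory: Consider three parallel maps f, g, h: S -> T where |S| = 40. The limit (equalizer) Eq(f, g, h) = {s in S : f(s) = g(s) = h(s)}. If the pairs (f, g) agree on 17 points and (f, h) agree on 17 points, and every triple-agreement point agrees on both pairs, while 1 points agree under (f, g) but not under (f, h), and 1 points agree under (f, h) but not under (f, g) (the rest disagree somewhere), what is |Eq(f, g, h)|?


Eq(f, g, h) is the triple-agreement set: points in S where all three
maps take the same value. Using inclusion-exclusion on the pairwise data:
Pair (f, g) agrees on 17 points; pair (f, h) on 17 points.
Points agreeing under (f, g) but not (f, h) = 1; under (f, h) but not (f, g) = 1.
Triple-agreement = agreement-in-(f, g) minus points that agree under (f, g) but not (f, h):
|Eq(f, g, h)| = 17 - 1 = 16
(cross-check via (f, h): 17 - 1 = 16.)

16


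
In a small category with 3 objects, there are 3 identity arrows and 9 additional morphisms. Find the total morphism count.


Each object has an identity morphism, giving 3 identities.
Adding the 9 non-identity morphisms:
Total = 3 + 9 = 12

12


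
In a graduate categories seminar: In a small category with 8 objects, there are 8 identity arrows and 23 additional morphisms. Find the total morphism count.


Each object has an identity morphism, giving 8 identities.
Adding the 23 non-identity morphisms:
Total = 8 + 23 = 31

31


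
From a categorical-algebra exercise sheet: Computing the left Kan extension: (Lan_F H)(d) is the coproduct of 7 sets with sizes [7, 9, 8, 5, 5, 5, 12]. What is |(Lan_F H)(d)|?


Pointwise, the left Kan extension (Lan_F H)(d) is the colimit, indexed
by the comma category (F downarrow d), of H composed with the
projection (F downarrow d) -> C. Here that colimit is given
as a coproduct (disjoint union) of sets, so its cardinality is the
sum of the sizes of the summands.
Coproduct of sets with sizes: 7 + 9 + 8 + 5 + 5 + 5 + 12
= 51

51


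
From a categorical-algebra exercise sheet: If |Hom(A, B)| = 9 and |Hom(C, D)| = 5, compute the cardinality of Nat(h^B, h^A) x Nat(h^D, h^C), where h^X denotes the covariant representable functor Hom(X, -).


By the Yoneda lemma, Nat(h^B, h^A) is isomorphic to Hom(A, B),
so |Nat(h^B, h^A)| = |Hom(A, B)| and |Nat(h^D, h^C)| = |Hom(C, D)|.
|Hom(A, B)| = 9, |Hom(C, D)| = 5.
|Nat(h^B, h^A) x Nat(h^D, h^C)| = 9 * 5 = 45

45


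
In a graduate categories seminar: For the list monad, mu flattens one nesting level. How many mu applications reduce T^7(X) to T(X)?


Each application of mu: T^2 -> T removes one layer of nesting.
Starting at depth 7 (i.e., T^7(X)), we need to reach T(X).
Number of mu applications = 7 - 1 = 6

6


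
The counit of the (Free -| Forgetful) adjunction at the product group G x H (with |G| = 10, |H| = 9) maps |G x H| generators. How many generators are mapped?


The counit epsilon_K: F(U(K)) -> K of the Free-Forgetful adjunction
maps |K| generators of F(U(K)) into K. For K = G x H (the product group),
|G x H| = |G| * |H|.
Total generators mapped = 10 * 9 = 90.

90


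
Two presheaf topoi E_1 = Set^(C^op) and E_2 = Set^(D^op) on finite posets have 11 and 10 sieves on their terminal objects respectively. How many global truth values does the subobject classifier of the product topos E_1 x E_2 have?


In a product of presheaf topoi E_1 x E_2, the subobject classifier
is Omega = Omega_1 x Omega_2 (componentwise), so
|Omega(top)| = |Omega_1(top_1)| * |Omega_2(top_2)|.
= 11 * 10 = 110.

110


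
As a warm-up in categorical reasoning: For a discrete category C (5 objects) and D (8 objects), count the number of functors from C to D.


A functor from a discrete category C to D is determined by
where each object maps. Each of the 5 objects of C can map
to any of the 8 objects of D independently.
Number of functors = 8^5 = 32768

32768


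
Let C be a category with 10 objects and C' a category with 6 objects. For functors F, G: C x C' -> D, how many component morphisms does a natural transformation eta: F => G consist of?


A natural transformation eta: F => G assigns one component morphism per
object of the domain category.
The domain is the product category C x C', so
|Ob(C x C')| = |Ob(C)| * |Ob(C')| = 10 * 6 = 60.
Therefore eta has 60 component morphisms.

60


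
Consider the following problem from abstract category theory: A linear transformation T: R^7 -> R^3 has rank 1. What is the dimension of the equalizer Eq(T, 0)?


The equalizer of f and the zero map is ker(f).
By the rank-nullity theorem: dim(ker(f)) = dim(domain) - rank(f).
dim(ker(f)) = 7 - 1 = 6

6


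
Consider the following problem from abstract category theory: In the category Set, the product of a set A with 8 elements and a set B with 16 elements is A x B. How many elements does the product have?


In Set, the product A x B is the Cartesian product.
By the universal property, |A x B| = |A| * |B|.
|A x B| = 8 * 16 = 128

128


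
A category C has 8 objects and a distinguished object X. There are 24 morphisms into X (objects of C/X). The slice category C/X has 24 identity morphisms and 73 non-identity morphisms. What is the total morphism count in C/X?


In the slice category C/X, objects are morphisms to X.
Identity morphisms: 24 (one per object of C/X).
Non-identity morphisms: 73.
Total = 24 + 73 = 97

97


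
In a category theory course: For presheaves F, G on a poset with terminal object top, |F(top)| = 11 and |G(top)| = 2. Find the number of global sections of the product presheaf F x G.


Global sections of a presheaf on a poset with terminal top satisfy
Gamma(H) ~ H(top). Presheaves admit pointwise products, so
(F x G)(top) = F(top) x G(top) (Cartesian product).
|Gamma(F x G)| = |F(top)| * |G(top)| = 11 * 2 = 22.

22


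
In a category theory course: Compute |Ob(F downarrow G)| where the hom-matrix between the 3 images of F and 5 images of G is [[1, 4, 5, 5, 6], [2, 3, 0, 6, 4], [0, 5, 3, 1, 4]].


Objects of (F downarrow G) are triples (a, b, h: F(a)->G(b)).
The count equals the sum of all entries in the hom-matrix.
sum(row 0) = 21
sum(row 1) = 15
sum(row 2) = 13
Grand total = 49

49


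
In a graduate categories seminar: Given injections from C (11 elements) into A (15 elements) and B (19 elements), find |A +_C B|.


The pushout A +_C B identifies the images of C in A and B.
|A +_C B| = |A| + |B| - |C| (for injections).
= 15 + 19 - 11 = 23

23


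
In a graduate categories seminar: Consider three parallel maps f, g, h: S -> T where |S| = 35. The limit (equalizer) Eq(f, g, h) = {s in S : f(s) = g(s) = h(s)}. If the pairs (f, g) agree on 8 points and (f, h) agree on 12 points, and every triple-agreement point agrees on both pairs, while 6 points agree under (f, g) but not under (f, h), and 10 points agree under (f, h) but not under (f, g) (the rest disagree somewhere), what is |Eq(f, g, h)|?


Eq(f, g, h) is the triple-agreement set: points in S where all three
maps take the same value. Using inclusion-exclusion on the pairwise data:
Pair (f, g) agrees on 8 points; pair (f, h) on 12 points.
Points agreeing under (f, g) but not (f, h) = 6; under (f, h) but not (f, g) = 10.
Triple-agreement = agreement-in-(f, g) minus points that agree under (f, g) but not (f, h):
|Eq(f, g, h)| = 8 - 6 = 2
(cross-check via (f, h): 12 - 10 = 2.)

2


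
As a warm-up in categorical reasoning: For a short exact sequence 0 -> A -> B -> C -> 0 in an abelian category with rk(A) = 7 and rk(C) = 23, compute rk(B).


For a short exact sequence 0 -> A -> B -> C -> 0,
rank is additive: rank(B) = rank(A) + rank(C).
rank(B) = 7 + 23 = 30

30


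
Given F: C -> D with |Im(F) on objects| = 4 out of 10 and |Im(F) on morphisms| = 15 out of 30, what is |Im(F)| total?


The image of F consists of distinct objects and distinct morphisms.
|Im(F)| on objects = 4
|Im(F)| on morphisms = 15
Total image cardinality = 4 + 15 = 19

19


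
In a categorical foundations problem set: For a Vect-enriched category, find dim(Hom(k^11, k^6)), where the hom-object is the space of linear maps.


In Vect-enriched categories, Hom(k^n, k^m) is the space of m x n matrices.
dim(Hom(k^11, k^6)) = 6 * 11 = 66

66


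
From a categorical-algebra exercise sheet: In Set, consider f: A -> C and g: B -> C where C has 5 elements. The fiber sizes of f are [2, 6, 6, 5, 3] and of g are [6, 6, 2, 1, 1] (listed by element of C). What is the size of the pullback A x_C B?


The pullback A x_C B consists of pairs (a, b) with f(a) = g(b).
For each element c in C, the fiber product has |f^-1(c)| * |g^-1(c)| elements.
Summing over C: 2 * 6 + 6 * 6 + 6 * 2 + 5 * 1 + 3 * 1
= 12 + 36 + 12 + 5 + 3 = 68

68


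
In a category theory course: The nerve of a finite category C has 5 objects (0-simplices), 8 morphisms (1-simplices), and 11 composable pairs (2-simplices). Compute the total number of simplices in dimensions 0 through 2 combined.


The 2-skeleton of the nerve N(C) consists of simplices in dimensions 0, 1, 2:
  |N(C)_0| = 5 (objects)
  |N(C)_1| = 8 (morphisms)
  |N(C)_2| = 11 (composable pairs)
Total = 5 + 8 + 11 = 24

24


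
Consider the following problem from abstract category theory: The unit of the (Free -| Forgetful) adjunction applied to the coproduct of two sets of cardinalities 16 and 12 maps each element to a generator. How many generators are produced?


The unit eta_X: X -> U(F(X)) of the Free-Forgetful adjunction
maps each element of X to a generator of F(X). For X = S + T (disjoint
union in Set), |S + T| = |S| + |T|.
Total mappings = 16 + 12 = 28.

28


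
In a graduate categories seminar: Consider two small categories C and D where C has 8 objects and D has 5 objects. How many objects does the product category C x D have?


The product category C x D has objects that are pairs (c, d).
Number of pairs = |Ob(C)| * |Ob(D)| = 8 * 5 = 40

40


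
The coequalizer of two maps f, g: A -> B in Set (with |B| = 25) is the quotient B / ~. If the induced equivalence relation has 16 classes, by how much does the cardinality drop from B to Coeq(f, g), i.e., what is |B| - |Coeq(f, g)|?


The coequalizer Coeq(f, g) = B / ~ has one element per equivalence class.
|B| = 25, |Coeq(f, g)| = 16.
|B| - |Coeq(f, g)| = 25 - 16 = 9.

9


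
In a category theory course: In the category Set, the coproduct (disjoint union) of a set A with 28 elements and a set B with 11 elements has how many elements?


In Set, the coproduct A + B is the disjoint union.
|A + B| = |A| + |B| = 28 + 11 = 39

39


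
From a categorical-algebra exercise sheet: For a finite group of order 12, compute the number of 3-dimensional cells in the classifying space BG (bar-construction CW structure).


In the bar-construction CW model of BG, the n-cells are indexed by
n-tuples [g_1|...|g_n] of non-identity elements of G (degenerate
simplices with some g_i = e do not contribute cells), so there are
(|G| - 1)^n n-cells.
For dim = 3 with |G| = 12:
cells = (12 - 1)^3 = 11^3 = 1331

1331


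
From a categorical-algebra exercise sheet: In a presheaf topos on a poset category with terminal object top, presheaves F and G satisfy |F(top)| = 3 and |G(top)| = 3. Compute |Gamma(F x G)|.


Global sections of a presheaf on a poset with terminal top satisfy
Gamma(H) ~ H(top). Presheaves admit pointwise products, so
(F x G)(top) = F(top) x G(top) (Cartesian product).
|Gamma(F x G)| = |F(top)| * |G(top)| = 3 * 3 = 9.

9


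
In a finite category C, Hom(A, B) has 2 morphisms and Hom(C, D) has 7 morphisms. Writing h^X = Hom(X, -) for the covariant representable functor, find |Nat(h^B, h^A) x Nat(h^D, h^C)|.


By the Yoneda lemma, Nat(h^B, h^A) is isomorphic to Hom(A, B),
so |Nat(h^B, h^A)| = |Hom(A, B)| and |Nat(h^D, h^C)| = |Hom(C, D)|.
|Hom(A, B)| = 2, |Hom(C, D)| = 7.
|Nat(h^B, h^A) x Nat(h^D, h^C)| = 2 * 7 = 14

14


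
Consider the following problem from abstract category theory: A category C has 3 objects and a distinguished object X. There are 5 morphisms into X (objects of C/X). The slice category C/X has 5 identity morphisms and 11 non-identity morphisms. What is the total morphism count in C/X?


In the slice category C/X, objects are morphisms to X.
Identity morphisms: 5 (one per object of C/X).
Non-identity morphisms: 11.
Total = 5 + 11 = 16

16


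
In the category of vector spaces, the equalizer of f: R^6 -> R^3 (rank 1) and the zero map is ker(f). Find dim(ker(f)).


The equalizer of f and the zero map is ker(f).
By the rank-nullity theorem: dim(ker(f)) = dim(domain) - rank(f).
dim(ker(f)) = 6 - 1 = 5

5


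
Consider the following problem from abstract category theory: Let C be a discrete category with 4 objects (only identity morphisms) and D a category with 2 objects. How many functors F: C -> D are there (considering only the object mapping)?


A functor from a discrete category C to D is determined by
where each object maps. Each of the 4 objects of C can map
to any of the 2 objects of D independently.
Number of functors = 2^4 = 16

16


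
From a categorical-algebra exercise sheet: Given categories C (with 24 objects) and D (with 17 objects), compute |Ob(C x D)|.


The product category C x D has objects that are pairs (c, d).
Number of pairs = |Ob(C)| * |Ob(D)| = 24 * 17 = 408

408


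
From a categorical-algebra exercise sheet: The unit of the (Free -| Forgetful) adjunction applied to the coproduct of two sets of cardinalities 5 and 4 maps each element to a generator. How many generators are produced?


The unit eta_X: X -> U(F(X)) of the Free-Forgetful adjunction
maps each element of X to a generator of F(X). For X = S + T (disjoint
union in Set), |S + T| = |S| + |T|.
Total mappings = 5 + 4 = 9.

9


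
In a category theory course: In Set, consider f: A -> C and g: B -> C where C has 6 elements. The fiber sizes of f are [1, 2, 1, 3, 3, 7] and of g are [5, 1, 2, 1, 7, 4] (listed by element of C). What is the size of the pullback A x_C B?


The pullback A x_C B consists of pairs (a, b) with f(a) = g(b).
For each element c in C, the fiber product has |f^-1(c)| * |g^-1(c)| elements.
Summing over C: 1 * 5 + 2 * 1 + 1 * 2 + 3 * 1 + 3 * 7 + 7 * 4
= 5 + 2 + 2 + 3 + 21 + 28 = 61

61


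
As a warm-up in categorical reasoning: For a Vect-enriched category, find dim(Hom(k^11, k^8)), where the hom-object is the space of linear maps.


In Vect-enriched categories, Hom(k^n, k^m) is the space of m x n matrices.
dim(Hom(k^11, k^8)) = 8 * 11 = 88

88


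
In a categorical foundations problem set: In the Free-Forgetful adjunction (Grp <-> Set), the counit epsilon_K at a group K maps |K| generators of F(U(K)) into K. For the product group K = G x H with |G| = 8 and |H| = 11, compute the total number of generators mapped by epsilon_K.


The counit epsilon_K: F(U(K)) -> K of the Free-Forgetful adjunction
maps |K| generators of F(U(K)) into K. For K = G x H (the product group),
|G x H| = |G| * |H|.
Total generators mapped = 8 * 11 = 88.

88


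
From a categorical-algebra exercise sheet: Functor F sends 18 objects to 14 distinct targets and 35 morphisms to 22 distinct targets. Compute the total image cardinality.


The image of F consists of distinct objects and distinct morphisms.
|Im(F)| on objects = 14
|Im(F)| on morphisms = 22
Total image cardinality = 14 + 22 = 36

36


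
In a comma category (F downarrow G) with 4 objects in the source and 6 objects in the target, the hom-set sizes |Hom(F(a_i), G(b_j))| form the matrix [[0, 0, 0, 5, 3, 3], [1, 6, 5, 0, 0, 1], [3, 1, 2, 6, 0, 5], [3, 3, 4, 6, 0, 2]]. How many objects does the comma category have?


Objects of (F downarrow G) are triples (a, b, h: F(a)->G(b)).
The count equals the sum of all entries in the hom-matrix.
sum(row 0) = 11
sum(row 1) = 13
sum(row 2) = 17
sum(row 3) = 18
Grand total = 59

59


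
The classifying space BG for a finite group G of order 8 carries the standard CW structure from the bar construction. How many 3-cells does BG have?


In the bar-construction CW model of BG, the n-cells are indexed by
n-tuples [g_1|...|g_n] of non-identity elements of G (degenerate
simplices with some g_i = e do not contribute cells), so there are
(|G| - 1)^n n-cells.
For dim = 3 with |G| = 8:
cells = (8 - 1)^3 = 7^3 = 343

343


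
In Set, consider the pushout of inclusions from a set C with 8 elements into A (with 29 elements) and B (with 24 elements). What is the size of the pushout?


The pushout A +_C B identifies the images of C in A and B.
|A +_C B| = |A| + |B| - |C| (for injections).
= 29 + 24 - 8 = 45

45


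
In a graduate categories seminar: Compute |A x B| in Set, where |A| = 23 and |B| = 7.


In Set, the product A x B is the Cartesian product.
By the universal property, |A x B| = |A| * |B|.
|A x B| = 23 * 7 = 161

161


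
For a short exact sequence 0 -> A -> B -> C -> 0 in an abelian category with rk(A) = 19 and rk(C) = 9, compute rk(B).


For a short exact sequence 0 -> A -> B -> C -> 0,
rank is additive: rank(B) = rank(A) + rank(C).
rank(B) = 19 + 9 = 28

28


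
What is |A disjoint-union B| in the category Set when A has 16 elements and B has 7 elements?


In Set, the coproduct A + B is the disjoint union.
|A + B| = |A| + |B| = 16 + 7 = 23

23


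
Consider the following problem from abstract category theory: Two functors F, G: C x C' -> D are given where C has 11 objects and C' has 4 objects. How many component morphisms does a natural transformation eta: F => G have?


A natural transformation eta: F => G assigns one component morphism per
object of the domain category.
The domain is the product category C x C', so
|Ob(C x C')| = |Ob(C)| * |Ob(C')| = 11 * 4 = 44.
Therefore eta has 44 component morphisms.

44


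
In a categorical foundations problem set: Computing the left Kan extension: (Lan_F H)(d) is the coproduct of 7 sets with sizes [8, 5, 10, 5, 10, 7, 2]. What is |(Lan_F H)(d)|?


Pointwise, the left Kan extension (Lan_F H)(d) is the colimit, indexed
by the comma category (F downarrow d), of H composed with the
projection (F downarrow d) -> C. Here that colimit is given
as a coproduct (disjoint union) of sets, so its cardinality is the
sum of the sizes of the summands.
Coproduct of sets with sizes: 8 + 5 + 10 + 5 + 10 + 7 + 2
= 47

47


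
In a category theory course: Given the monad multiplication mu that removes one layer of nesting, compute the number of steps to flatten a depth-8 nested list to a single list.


Each application of mu: T^2 -> T removes one layer of nesting.
Starting at depth 8 (i.e., T^8(X)), we need to reach T(X).
Number of mu applications = 8 - 1 = 7

7


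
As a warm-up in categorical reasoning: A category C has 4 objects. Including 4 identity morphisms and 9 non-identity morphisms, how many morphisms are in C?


Each object has an identity morphism, giving 4 identities.
Adding the 9 non-identity morphisms:
Total = 4 + 9 = 13

13


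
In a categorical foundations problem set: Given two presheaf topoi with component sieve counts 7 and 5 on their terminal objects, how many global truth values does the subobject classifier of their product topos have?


In a product of presheaf topoi E_1 x E_2, the subobject classifier
is Omega = Omega_1 x Omega_2 (componentwise), so
|Omega(top)| = |Omega_1(top_1)| * |Omega_2(top_2)|.
= 7 * 5 = 35.

35


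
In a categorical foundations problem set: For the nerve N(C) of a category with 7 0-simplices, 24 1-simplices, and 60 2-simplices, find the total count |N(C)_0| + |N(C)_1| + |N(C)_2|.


The 2-skeleton of the nerve N(C) consists of simplices in dimensions 0, 1, 2:
  |N(C)_0| = 7 (objects)
  |N(C)_1| = 24 (morphisms)
  |N(C)_2| = 60 (composable pairs)
Total = 7 + 24 + 60 = 91

91


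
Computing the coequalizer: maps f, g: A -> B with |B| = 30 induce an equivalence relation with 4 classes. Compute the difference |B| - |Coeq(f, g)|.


The coequalizer Coeq(f, g) = B / ~ has one element per equivalence class.
|B| = 30, |Coeq(f, g)| = 4.
|B| - |Coeq(f, g)| = 30 - 4 = 26.

26


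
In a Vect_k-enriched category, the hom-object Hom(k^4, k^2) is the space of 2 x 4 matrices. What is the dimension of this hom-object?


In Vect-enriched categories, Hom(k^n, k^m) is the space of m x n matrices.
dim(Hom(k^4, k^2)) = 2 * 4 = 8

8


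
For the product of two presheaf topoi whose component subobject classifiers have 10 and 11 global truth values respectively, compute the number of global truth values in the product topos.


In a product of presheaf topoi E_1 x E_2, the subobject classifier
is Omega = Omega_1 x Omega_2 (componentwise), so
|Omega(top)| = |Omega_1(top_1)| * |Omega_2(top_2)|.
= 10 * 11 = 110.

110
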